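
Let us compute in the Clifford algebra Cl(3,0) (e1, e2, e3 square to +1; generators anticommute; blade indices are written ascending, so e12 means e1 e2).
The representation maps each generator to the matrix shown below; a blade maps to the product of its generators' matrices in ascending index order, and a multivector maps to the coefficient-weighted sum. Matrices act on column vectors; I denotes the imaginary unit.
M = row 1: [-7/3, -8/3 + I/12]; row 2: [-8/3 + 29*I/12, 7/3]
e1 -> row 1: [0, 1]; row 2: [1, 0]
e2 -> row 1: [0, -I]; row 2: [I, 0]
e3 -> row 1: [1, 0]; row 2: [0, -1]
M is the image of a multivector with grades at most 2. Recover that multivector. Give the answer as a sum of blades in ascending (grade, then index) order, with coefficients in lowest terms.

Method: 1, rho(e1), rho(e2), rho(e3) form a trace-orthogonal basis of the 2x2 complex matrices (tr(X Y) = 2 if X = Y, else 0), so M = m0*1 + m1*rho(e1) + m2*rho(e2) + m3*rho(e3) with m0 = tr(M)/2 = 0, m1 = tr(M rho(e1))/2 = -8/3 + 5*I/4, m2 = tr(M rho(e2))/2 = 7/6, m3 = tr(M rho(e3))/2 = -7/3.
Multiplying table entries, the bivector images are rho(e12) = I*rho(e3), rho(e13) = -I*rho(e2), rho(e23) = I*rho(e1); with real blade coefficients the real parts of m0..m3 are the coefficients of 1, e1, e2, e3 and the imaginary parts give the bivectors (e23: Im m1, e13: -Im m2, e12: Im m3).
Answer: -8/3*e1 + 7/6*e2 - 7/3*e3 + 5/4*e23


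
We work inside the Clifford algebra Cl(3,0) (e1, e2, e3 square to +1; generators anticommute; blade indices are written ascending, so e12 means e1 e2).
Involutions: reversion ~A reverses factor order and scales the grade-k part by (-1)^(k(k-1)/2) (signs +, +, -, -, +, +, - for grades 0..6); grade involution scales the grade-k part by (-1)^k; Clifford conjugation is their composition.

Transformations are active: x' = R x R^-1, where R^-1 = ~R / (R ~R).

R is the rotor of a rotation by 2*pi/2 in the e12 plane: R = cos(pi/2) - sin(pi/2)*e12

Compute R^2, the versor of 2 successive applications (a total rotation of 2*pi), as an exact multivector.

Because a rotor carries half the rotation angle, composing 2 copies of this e12-plane rotor multiplies the phase: 2*(pi/2) = pi, hence R^2 = cos(pi) - sin(pi)*e12.
cos(pi) = -1 and sin(pi) = 0, so R^2 = -1. The total rotation 2*pi is 1 full turn, so every vector returns to itself, yet the rotor is -1, on the OTHER sheet of the double cover (an odd number of 2*pi turns).
Answer: -1


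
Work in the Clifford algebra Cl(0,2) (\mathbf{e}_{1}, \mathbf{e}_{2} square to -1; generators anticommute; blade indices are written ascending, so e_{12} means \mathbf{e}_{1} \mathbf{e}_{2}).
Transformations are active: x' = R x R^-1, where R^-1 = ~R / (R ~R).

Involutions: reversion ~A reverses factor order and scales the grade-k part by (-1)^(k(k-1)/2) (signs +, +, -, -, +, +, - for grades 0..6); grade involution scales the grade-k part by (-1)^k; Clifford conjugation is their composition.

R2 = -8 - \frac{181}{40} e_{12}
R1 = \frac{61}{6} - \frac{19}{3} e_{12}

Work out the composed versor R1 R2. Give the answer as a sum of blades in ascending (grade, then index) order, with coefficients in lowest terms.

Distribute over the terms of R1 (each basis-blade product reordered to ascending indices, repeated generators contracted through their squares):
(\frac{61}{6}) R2 = -\frac{244}{3} - \frac{11041}{240} e_{12}
(-\frac{19}{3} e_{12}) R2 = -\frac{3439}{120} + \frac{152}{3} e_{12}
Summing the partial products and collecting blades:
Answer: -\frac{13199}{120} + \frac{373}{80} e_{12}


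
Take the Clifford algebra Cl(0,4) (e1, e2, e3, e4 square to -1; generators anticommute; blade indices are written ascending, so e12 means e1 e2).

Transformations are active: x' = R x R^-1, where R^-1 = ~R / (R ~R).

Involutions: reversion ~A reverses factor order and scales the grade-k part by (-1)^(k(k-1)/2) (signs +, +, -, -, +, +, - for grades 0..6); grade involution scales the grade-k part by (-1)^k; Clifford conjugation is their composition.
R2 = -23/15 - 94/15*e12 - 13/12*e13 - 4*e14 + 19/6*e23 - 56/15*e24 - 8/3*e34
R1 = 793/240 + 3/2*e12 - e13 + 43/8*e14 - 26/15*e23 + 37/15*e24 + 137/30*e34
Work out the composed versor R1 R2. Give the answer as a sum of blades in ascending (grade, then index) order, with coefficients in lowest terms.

Distribute over the grade parts of R1 (each basis-blade product reordered to ascending indices, repeated generators contracted through their squares):
<R1>_0 (= 793/240) R2 = -18239/3600 - 37271/1800*e12 - 10309/2880*e13 - 793/60*e14 + 15067/1440*e23 - 5551/450*e24 - 793/90*e34
<R1>_2 (= 3/2*e12 - e13 + 43/8*e14 - 26/15*e23 + 37/15*e24 + 137/30*e34) R2 = 51023/900 - 1579/90*e12 + 10421/900*e13 - 3857/150*e14 + 9427/1800*e23 + 1687/50*e24 + 10661/7200*e34 - 35009/3600*e1234
Summing the partial products and collecting blades:
Answer: 61951/1200 - 68851/1800*e12 + 12799/1600*e13 - 3893/100*e14 + 37681/2400*e23 + 4816/225*e24 - 17593/2400*e34 - 35009/3600*e1234


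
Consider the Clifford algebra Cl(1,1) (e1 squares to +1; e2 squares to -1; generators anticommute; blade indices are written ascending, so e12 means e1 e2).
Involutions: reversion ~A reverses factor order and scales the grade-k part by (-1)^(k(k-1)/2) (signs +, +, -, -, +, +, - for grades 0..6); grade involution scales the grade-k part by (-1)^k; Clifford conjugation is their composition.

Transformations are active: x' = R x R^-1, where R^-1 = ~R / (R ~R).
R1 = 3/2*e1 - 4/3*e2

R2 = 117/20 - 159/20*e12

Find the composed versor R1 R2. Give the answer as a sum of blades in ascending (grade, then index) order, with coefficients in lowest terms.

Distribute over the terms of R1 (each basis-blade product reordered to ascending indices, repeated generators contracted through their squares):
(3/2*e1) R2 = 351/40*e1 - 477/40*e2
(-4/3*e2) R2 = 53/5*e1 - 39/5*e2
Summing the partial products and collecting blades:
Answer: 155/8*e1 - 789/40*e2


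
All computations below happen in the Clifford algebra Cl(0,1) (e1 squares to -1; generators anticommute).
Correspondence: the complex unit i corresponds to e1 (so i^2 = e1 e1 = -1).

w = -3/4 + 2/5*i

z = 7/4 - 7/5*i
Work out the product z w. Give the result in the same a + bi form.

In blades: z = 7/4 - 7/5*e1, w = -3/4 + 2/5*e1.
Distribute z over w term by term (generator squares from the signature, products reordered to ascending indices): (7/4)*w = -21/16 + 7/10*e1; (-7/5*e1)*w = 14/25 + 21/20*e1.
Sum: -301/400 + 7/4*e1; translating back through the correspondence:
Answer: -301/400 + 7/4*i


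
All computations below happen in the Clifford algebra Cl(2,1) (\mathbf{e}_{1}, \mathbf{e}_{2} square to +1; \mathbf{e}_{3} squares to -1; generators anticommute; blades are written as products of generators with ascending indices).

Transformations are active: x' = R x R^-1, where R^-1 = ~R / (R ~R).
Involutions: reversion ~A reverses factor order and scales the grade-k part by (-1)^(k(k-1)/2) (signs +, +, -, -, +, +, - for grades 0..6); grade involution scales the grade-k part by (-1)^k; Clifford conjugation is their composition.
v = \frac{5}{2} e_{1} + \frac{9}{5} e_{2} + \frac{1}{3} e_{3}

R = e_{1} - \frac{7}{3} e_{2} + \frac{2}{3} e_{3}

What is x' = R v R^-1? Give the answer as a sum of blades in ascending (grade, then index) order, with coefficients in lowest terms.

~R = e_{1} - \frac{7}{3} e_{2} + \frac{2}{3} e_{3}, and R ~R = 6, so R^-1 = ~R / (6).
R v = -\frac{173}{90} + \frac{229}{30} e_{1} e_{2} - \frac{4}{3} e_{1} e_{3} - \frac{89}{45} e_{2} e_{3}
Answer: -\frac{424}{135} e_{1} - \frac{247}{810} e_{2} - \frac{308}{405} e_{3}


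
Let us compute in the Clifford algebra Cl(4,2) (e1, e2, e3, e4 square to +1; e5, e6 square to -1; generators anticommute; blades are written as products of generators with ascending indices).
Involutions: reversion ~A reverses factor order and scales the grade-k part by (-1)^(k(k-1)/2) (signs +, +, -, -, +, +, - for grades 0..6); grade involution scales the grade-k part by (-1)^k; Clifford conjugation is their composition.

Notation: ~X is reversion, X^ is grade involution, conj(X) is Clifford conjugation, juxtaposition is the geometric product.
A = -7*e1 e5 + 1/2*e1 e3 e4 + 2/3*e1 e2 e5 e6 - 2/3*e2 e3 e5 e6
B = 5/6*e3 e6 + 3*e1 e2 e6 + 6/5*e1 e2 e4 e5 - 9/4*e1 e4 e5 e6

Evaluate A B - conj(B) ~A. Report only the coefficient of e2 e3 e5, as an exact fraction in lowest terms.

first term: 2*e5 - 99/10*e2 e4 + 5/9*e2 e5 - 331/20*e4 e6 - 2*e1 e3 e5 - 5/12*e1 e4 e6 + 3/5*e2 e3 e5 - 21*e2 e5 e6 - 9/8*e3 e5 e6 - 3/2*e1 e2 e3 e4 - 5/9*e1 e2 e3 e5 + 4/5*e1 e3 e4 e6 + 35/6*e1 e3 e5 e6 + 3/2*e2 e3 e4 e6
second term: -2*e5 + 99/10*e2 e4 - 5/9*e2 e5 + 331/20*e4 e6 - 2*e1 e3 e5 + 5/12*e1 e4 e6 - 3/5*e2 e3 e5 - 21*e2 e5 e6 + 9/8*e3 e5 e6 - 3/2*e1 e2 e3 e4 - 5/9*e1 e2 e3 e5 + 4/5*e1 e3 e4 e6 + 35/6*e1 e3 e5 e6 - 3/2*e2 e3 e4 e6
Answer: 6/5


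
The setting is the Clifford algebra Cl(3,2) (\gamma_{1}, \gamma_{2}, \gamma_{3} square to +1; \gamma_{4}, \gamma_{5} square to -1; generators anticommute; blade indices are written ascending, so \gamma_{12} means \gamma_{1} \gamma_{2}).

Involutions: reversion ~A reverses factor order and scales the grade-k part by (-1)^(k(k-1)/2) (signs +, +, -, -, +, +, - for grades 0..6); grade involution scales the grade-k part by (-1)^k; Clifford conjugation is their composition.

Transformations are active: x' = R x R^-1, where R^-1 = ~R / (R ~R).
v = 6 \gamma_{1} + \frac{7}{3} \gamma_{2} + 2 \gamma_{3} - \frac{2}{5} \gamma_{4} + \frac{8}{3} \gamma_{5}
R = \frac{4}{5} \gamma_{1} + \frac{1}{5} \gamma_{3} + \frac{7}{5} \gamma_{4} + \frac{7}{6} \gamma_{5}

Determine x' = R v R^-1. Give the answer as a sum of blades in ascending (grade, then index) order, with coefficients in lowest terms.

~R = \frac{4}{5} \gamma_{1} + \frac{1}{5} \gamma_{3} + \frac{7}{5} \gamma_{4} + \frac{7}{6} \gamma_{5}, and R ~R = -\frac{2377}{900}, so R^-1 = ~R / (-\frac{2377}{900}).
R v = \frac{596}{225} + \frac{28}{15} \gamma_{12} + \frac{2}{5} \gamma_{13} - \frac{218}{25} \gamma_{14} - \frac{73}{15} \gamma_{15} - \frac{7}{15} \gamma_{23} - \frac{49}{15} \gamma_{24} - \frac{49}{18} \gamma_{25} - \frac{72}{25} \gamma_{34} - \frac{9}{5} \gamma_{35} + \frac{21}{5} \gamma_{45}
Answer: -\frac{90382}{11885} \gamma_{1} - \frac{7}{3} \gamma_{2} - \frac{28538}{11885} \gamma_{3} - \frac{28622}{11885} \gamma_{4} - \frac{35704}{7131} \gamma_{5}


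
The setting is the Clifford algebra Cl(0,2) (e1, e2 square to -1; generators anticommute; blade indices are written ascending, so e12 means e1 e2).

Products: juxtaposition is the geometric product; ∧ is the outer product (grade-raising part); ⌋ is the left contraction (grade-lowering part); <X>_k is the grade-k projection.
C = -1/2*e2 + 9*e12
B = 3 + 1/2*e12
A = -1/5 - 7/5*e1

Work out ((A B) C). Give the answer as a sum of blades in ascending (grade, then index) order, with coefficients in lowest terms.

step 1: -3/5 - 21/5*e1 + 7/10*e2 - 1/10*e12
step 2: 5/4 + 25/4*e1 + 381/10*e2 - 33/10*e12
Answer: 5/4 + 25/4*e1 + 381/10*e2 - 33/10*e12


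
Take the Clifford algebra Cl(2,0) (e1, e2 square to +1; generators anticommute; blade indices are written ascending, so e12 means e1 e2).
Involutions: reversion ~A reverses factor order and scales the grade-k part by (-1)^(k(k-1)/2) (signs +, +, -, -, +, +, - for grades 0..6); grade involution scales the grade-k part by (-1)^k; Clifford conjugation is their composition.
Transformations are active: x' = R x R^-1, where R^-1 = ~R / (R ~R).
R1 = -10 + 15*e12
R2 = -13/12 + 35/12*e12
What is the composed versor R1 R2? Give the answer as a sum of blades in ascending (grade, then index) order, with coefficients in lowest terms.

Distribute over the terms of R1 (each basis-blade product reordered to ascending indices, repeated generators contracted through their squares):
(-10) R2 = 65/6 - 175/6*e12
(15*e12) R2 = -175/4 - 65/4*e12
Summing the partial products and collecting blades:
Answer: -395/12 - 545/12*e12


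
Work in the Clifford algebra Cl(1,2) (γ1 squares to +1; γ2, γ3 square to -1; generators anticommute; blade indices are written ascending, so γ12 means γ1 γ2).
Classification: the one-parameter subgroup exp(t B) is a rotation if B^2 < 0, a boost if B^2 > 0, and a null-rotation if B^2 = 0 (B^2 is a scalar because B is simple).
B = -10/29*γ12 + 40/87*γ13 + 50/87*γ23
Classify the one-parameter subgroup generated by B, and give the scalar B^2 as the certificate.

B^2 term by term: the squares give (-10/29)^2*(γ12)^2 + (40/87)^2*(γ13)^2 + (50/87)^2*(γ23)^2 = 100/841*(+1) + 1600/7569*(+1) + 2500/7569*(-1) = 0 (each basis 2-blade squares to minus the product of its generators' squares); cross terms between blades sharing an index anticommute and cancel. So B^2 = 0.
Answer: null-rotation, certificate B^2 = 0. The class reads off the invariant scalar 0 directly.


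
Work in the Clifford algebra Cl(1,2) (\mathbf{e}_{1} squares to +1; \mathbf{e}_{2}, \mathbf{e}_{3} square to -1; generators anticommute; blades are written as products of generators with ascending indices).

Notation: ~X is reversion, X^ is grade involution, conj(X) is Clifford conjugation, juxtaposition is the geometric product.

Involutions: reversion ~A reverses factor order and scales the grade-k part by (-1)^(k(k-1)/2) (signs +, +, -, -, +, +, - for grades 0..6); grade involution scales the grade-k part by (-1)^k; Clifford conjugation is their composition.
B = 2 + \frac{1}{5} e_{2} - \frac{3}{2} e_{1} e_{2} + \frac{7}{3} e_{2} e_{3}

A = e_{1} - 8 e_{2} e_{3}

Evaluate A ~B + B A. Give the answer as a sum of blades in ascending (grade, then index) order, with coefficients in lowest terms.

first term: -\frac{56}{3} + 2 e_{1} + \frac{3}{2} e_{2} - \frac{8}{5} e_{3} + \frac{1}{5} e_{1} e_{2} - 12 e_{1} e_{3} - 16 e_{2} e_{3} - \frac{7}{3} e_{1} e_{2} e_{3}
second term: \frac{56}{3} + 2 e_{1} + \frac{3}{2} e_{2} + \frac{8}{5} e_{3} - \frac{1}{5} e_{1} e_{2} - 12 e_{1} e_{3} - 16 e_{2} e_{3} + \frac{7}{3} e_{1} e_{2} e_{3}
Answer: 4 e_{1} + 3 e_{2} - 24 e_{1} e_{3} - 32 e_{2} e_{3}


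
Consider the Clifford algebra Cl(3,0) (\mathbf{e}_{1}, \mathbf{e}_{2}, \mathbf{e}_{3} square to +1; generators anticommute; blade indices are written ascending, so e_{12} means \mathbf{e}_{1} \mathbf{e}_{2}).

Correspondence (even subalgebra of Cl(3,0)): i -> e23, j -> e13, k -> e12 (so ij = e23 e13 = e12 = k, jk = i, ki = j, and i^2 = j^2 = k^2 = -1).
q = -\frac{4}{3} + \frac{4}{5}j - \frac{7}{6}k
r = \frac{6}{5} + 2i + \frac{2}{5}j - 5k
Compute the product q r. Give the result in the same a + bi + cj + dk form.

In blades: q = -\frac{4}{3} - \frac{7}{6} e_{12} + \frac{4}{5} e_{13}, r = \frac{6}{5} - 5 e_{12} + \frac{2}{5} e_{13} + 2 e_{23}.
Distribute q over r term by term (generator squares from the signature, products reordered to ascending indices): (-\frac{4}{3})*r = -\frac{8}{5} + \frac{20}{3} e_{12} - \frac{8}{15} e_{13} - \frac{8}{3} e_{23}; (-\frac{7}{6} e_{12})*r = -\frac{35}{6} - \frac{7}{5} e_{12} - \frac{7}{3} e_{13} + \frac{7}{15} e_{23}; (\frac{4}{5} e_{13})*r = -\frac{8}{25} - \frac{8}{5} e_{12} + \frac{24}{25} e_{13} - 4 e_{23}.
Sum: -\frac{1163}{150} + \frac{11}{3} e_{12} - \frac{143}{75} e_{13} - \frac{31}{5} e_{23}; translating back through the correspondence:
Answer: -\frac{1163}{150} - \frac{31}{5}i - \frac{143}{75}j + \frac{11}{3}k


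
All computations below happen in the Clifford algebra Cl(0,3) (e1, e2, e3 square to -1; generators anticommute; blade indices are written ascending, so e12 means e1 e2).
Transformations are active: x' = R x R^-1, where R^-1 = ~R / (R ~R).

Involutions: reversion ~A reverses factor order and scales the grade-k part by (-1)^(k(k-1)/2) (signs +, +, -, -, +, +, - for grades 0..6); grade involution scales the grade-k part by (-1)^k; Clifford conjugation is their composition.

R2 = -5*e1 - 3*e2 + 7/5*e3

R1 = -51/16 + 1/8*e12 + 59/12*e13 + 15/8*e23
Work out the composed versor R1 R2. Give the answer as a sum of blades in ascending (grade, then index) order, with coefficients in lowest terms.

Distribute over the terms of R2 (each basis-blade product reordered to ascending indices, repeated generators contracted through their squares):
R1 (-5*e1) = 255/16*e1 - 5/8*e2 - 295/12*e3 - 75/8*e123
R1 (-3*e2) = 3/8*e1 + 153/16*e2 - 45/8*e3 + 59/4*e123
R1 (7/5*e3) = -413/60*e1 - 21/8*e2 - 357/80*e3 + 7/40*e123
Summing the partial products and collecting blades:
Answer: 2263/240*e1 + 101/16*e2 - 8321/240*e3 + 111/20*e123


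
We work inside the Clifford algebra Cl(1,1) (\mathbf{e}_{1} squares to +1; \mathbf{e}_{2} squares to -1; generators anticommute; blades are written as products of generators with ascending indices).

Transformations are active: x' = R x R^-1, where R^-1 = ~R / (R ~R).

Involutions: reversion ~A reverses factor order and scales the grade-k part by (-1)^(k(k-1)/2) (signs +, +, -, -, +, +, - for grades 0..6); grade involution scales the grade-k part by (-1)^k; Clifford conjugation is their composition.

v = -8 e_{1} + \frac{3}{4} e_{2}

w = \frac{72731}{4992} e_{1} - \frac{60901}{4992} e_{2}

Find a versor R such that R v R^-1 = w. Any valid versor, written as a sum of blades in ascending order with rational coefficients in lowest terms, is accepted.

Since q(v) = q(w) = \frac{1015}{16}, the sum R = v + w = \frac{32795}{4992} e_{1} - \frac{57157}{4992} e_{2} does the job whenever invertible.
Answer: \frac{32795}{4992} e_{1} - \frac{57157}{4992} e_{2}


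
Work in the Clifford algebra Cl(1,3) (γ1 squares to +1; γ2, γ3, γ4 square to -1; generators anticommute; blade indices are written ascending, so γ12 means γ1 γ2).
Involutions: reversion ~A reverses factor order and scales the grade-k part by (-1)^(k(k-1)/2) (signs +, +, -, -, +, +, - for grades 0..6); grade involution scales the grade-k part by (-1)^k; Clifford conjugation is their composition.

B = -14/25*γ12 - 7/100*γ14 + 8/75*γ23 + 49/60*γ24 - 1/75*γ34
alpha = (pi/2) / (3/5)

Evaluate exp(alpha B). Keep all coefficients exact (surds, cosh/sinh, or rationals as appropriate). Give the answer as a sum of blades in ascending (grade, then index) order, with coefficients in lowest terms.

B^2 term by term: the squares give (-14/25)^2*(γ12)^2 + (-7/100)^2*(γ14)^2 + (8/75)^2*(γ23)^2 + (49/60)^2*(γ24)^2 + (-1/75)^2*(γ34)^2 = 196/625*(+1) + 49/10000*(+1) + 64/5625*(-1) + 2401/3600*(-1) + 1/5625*(-1) = -9/25 (each basis 2-blade squares to minus the product of its generators' squares); cross terms between blades sharing an index anticommute and cancel; the commuting (index-disjoint) pairs give grade-4 terms 2*c*c'*(blade product), which cancel blade by blade — γ1234: 28/1875 - 28/1875 = 0 — confirming B is simple. So B^2 = -9/25.
B^2 = -9/25 — the series telescopes trigonometrically here: l = 3/5, alpha*l = pi/2, so exp(alpha B) = cos(pi/2) + (sin(pi/2)/(3/5))*B = 0 + (5/3)*B.
Answer: -14/15*γ12 - 7/60*γ14 + 8/45*γ23 + 49/36*γ24 - 1/45*γ34


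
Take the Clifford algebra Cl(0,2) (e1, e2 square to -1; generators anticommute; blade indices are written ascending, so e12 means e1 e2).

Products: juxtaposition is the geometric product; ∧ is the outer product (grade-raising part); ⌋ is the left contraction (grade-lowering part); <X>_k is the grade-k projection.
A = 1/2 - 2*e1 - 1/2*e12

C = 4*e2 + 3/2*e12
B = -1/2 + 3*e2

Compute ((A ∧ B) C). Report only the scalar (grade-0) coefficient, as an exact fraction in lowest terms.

step 1: -1/4 + e1 + 3/2*e2 - 23/4*e12
step 2: 21/8 + 101/4*e1 - 5/2*e2 + 29/8*e12
Answer: 21/8


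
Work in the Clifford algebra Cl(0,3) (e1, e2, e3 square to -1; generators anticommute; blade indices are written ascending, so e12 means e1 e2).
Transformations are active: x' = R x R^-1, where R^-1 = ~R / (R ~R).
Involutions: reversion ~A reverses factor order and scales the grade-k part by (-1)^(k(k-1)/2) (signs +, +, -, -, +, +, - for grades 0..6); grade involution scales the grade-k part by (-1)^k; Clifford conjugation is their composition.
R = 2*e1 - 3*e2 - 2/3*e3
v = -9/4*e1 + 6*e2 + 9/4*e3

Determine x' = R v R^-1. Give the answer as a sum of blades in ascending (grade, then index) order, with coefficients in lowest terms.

~R = 2*e1 - 3*e2 - 2/3*e3, and R ~R = -121/9, so R^-1 = ~R / (-121/9).
R v = 24 + 21/4*e12 + 3*e13 - 11/4*e23
Answer: -2367/484*e1 + 570/121*e2 + 63/484*e3


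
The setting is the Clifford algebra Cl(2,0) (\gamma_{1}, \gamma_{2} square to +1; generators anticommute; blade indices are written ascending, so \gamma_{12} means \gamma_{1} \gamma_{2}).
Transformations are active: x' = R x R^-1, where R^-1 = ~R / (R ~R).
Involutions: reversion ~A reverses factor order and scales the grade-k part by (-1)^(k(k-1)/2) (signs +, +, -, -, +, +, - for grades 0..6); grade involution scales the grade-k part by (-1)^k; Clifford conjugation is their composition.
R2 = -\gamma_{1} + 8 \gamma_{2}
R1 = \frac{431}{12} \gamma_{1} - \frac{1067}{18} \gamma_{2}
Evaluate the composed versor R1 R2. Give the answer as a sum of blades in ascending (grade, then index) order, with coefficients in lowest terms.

Distribute over the terms of R1 (each basis-blade product reordered to ascending indices, repeated generators contracted through their squares):
(\frac{431}{12} \gamma_{1}) R2 = -\frac{431}{12} + \frac{862}{3} \gamma_{12}
(-\frac{1067}{18} \gamma_{2}) R2 = -\frac{4268}{9} - \frac{1067}{18} \gamma_{12}
Summing the partial products and collecting blades:
Answer: -\frac{18365}{36} + \frac{4105}{18} \gamma_{12}


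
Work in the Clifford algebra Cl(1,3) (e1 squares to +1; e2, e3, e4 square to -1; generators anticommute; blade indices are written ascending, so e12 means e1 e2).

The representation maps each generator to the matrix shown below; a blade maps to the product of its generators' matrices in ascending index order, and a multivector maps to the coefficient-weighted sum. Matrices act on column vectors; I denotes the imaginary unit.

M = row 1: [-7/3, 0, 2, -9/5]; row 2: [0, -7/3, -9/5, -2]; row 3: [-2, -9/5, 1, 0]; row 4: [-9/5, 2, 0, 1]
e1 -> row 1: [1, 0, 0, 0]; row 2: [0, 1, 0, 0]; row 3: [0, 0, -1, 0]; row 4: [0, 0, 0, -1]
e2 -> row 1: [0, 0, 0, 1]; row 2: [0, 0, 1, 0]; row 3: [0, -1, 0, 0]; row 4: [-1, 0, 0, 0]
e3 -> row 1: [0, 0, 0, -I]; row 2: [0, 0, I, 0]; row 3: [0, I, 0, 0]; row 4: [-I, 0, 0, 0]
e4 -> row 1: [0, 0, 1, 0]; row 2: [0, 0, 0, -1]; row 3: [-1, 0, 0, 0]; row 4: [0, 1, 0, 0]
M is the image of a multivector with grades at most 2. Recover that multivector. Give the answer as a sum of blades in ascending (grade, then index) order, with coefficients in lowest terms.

Method: the blade images are trace-orthogonal — tr(rho(e_A) rho(e_B)^-1) = 4 if A = B and 0 otherwise — and rho(e_A)^-1 = (e_A)^2 * rho(e_A) with (e_A)^2 = +1 or -1, so the coefficient of e_A in the preimage is (e_A)^2 * tr(M rho(e_A))/4.
Nonzero projections over blades of grade <= 2: 1: (1)^2 = +1, tr(M 1) = -8/3, coefficient -2/3; e1: (e1)^2 = +1, tr(M rho(e1)) = -20/3, coefficient -5/3; e4: (e4)^2 = -1, tr(M rho(e4)) = -8, coefficient 2; e12: (e12)^2 = +1, tr(M rho(e12)) = -36/5, coefficient -9/5. Every other blade of grade <= 2 projects to 0.
Answer: -2/3 - 5/3*e1 + 2*e4 - 9/5*e12


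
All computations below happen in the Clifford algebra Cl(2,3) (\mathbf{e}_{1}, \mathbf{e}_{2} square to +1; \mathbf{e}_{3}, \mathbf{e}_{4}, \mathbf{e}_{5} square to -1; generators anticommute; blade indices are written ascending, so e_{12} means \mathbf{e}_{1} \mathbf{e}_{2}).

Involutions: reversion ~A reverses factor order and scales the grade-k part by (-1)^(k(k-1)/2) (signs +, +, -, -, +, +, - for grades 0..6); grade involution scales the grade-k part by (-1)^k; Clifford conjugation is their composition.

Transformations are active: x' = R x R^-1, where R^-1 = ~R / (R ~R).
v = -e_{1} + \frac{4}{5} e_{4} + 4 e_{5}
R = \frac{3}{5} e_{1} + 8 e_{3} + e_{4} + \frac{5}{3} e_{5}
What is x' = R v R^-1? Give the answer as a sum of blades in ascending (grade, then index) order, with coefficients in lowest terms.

~R = \frac{3}{5} e_{1} + 8 e_{3} + e_{4} + \frac{5}{3} e_{5}, and R ~R = -\frac{15169}{225}, so R^-1 = ~R / (-\frac{15169}{225}).
R v = -\frac{121}{15} + 8 e_{13} + \frac{37}{25} e_{14} + \frac{61}{15} e_{15} + \frac{32}{5} e_{34} + 32 e_{35} + \frac{8}{3} e_{45}
Answer: \frac{1577}{1379} e_{1} + \frac{2640}{1379} e_{3} - \frac{3866}{6895} e_{4} - \frac{4966}{1379} e_{5}


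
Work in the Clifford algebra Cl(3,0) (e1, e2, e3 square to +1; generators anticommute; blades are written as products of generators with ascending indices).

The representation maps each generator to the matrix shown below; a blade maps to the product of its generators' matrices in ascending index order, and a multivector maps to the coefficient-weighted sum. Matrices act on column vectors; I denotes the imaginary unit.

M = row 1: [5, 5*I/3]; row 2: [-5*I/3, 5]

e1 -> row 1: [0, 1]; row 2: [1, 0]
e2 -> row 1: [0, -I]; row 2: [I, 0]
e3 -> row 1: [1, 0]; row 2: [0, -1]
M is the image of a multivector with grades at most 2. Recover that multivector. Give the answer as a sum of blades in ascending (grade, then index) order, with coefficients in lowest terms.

Method: 1, rho(e1), rho(e2), rho(e3) form a trace-orthogonal basis of the 2x2 complex matrices (tr(X Y) = 2 if X = Y, else 0), so M = m0*1 + m1*rho(e1) + m2*rho(e2) + m3*rho(e3) with m0 = tr(M)/2 = 5, m1 = tr(M rho(e1))/2 = 0, m2 = tr(M rho(e2))/2 = -5/3, m3 = tr(M rho(e3))/2 = 0.
Multiplying table entries, the bivector images are rho(e1 e2) = I*rho(e3), rho(e1 e3) = -I*rho(e2), rho(e2 e3) = I*rho(e1); with real blade coefficients the real parts of m0..m3 are the coefficients of 1, e1, e2, e3 and the imaginary parts give the bivectors (e2 e3: Im m1, e1 e3: -Im m2, e1 e2: Im m3).
Answer: 5 - 5/3*e2


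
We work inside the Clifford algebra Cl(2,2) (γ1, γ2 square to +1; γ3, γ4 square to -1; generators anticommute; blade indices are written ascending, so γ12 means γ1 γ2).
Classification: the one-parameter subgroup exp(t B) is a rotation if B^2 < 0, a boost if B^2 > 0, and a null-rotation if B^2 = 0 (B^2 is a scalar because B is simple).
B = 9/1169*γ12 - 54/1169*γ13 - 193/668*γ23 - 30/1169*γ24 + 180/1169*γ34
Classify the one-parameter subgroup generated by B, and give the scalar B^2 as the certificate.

B^2 term by term: the squares give (9/1169)^2*(γ12)^2 + (-54/1169)^2*(γ13)^2 + (-193/668)^2*(γ23)^2 + (-30/1169)^2*(γ24)^2 + (180/1169)^2*(γ34)^2 = 81/1366561*(-1) + 2916/1366561*(+1) + 37249/446224*(+1) + 900/1366561*(+1) + 32400/1366561*(-1) = 1/16 (each basis 2-blade squares to minus the product of its generators' squares); cross terms between blades sharing an index anticommute and cancel; the commuting (index-disjoint) pairs give grade-4 terms 2*c*c'*(blade product), which cancel blade by blade — γ1234: 3240/1366561 - 3240/1366561 = 0 — confirming B is simple. So B^2 = 1/16.
Answer: boost, certificate B^2 = 1/16. Note: conjugating B changes its blade decomposition but never the scalar B^2 = 1/16, whose sign settles the classification.


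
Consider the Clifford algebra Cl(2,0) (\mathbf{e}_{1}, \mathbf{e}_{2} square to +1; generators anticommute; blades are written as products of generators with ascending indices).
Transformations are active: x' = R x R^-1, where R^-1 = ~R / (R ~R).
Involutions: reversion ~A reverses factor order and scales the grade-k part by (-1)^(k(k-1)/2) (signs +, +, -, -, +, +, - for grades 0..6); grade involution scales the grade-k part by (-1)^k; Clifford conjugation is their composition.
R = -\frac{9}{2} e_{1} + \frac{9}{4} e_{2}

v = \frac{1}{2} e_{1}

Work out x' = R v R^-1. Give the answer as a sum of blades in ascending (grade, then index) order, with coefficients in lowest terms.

~R = -\frac{9}{2} e_{1} + \frac{9}{4} e_{2}, and R ~R = \frac{405}{16}, so R^-1 = ~R / (\frac{405}{16}).
R v = -\frac{9}{4} - \frac{9}{8} e_{1} e_{2}
Answer: \frac{3}{10} e_{1} - \frac{2}{5} e_{2}


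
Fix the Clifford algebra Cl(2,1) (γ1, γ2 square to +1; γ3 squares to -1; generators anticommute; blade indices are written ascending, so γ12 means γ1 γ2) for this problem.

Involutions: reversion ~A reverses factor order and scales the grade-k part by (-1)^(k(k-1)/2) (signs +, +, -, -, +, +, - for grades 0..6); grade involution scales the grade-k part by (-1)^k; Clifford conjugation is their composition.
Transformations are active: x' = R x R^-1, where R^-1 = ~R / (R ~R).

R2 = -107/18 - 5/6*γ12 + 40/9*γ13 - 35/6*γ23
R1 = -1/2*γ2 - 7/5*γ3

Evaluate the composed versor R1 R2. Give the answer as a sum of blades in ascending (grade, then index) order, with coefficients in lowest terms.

Distribute over the terms of R1 (each basis-blade product reordered to ascending indices, repeated generators contracted through their squares):
(-1/2*γ2) R2 = -5/12*γ1 + 107/36*γ2 + 35/12*γ3 + 20/9*γ123
(-7/5*γ3) R2 = -56/9*γ1 + 49/6*γ2 + 749/90*γ3 + 7/6*γ123
Summing the partial products and collecting blades:
Answer: -239/36*γ1 + 401/36*γ2 + 2023/180*γ3 + 61/18*γ123


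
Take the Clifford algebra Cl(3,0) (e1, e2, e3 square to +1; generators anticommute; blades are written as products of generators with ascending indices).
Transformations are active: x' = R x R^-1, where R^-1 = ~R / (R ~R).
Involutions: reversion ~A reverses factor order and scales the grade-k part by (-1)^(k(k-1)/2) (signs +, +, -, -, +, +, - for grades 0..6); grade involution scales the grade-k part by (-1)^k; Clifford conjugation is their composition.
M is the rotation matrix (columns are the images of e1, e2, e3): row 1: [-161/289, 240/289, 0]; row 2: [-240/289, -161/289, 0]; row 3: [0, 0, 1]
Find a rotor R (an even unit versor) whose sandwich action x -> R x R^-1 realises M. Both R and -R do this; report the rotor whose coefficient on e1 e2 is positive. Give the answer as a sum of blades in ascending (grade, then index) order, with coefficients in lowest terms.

Method: write R = a + b12*e1 e2 + b13*e1 e3 + b23*e2 e3 with a^2 + b12^2 + b13^2 + b23^2 = 1 (so R^-1 = ~R). Expanding the columns R e_j ~R gives tr M = 4a^2 - 1 and, from the antisymmetric part, M21 - M12 = -4a*b12, M13 - M31 = 4a*b13, M32 - M23 = -4a*b23.
Here tr M = -33/289, so a^2 = (1 + tr M)/4 = 64/289 and a = ±8/17. Taking a = 8/17: M21 - M12 = -480/289, M13 - M31 = 0, M32 - M23 = 0, giving b12 = 15/17, b13 = 0, b23 = 0, i.e. R = 8/17 + 15/17*e1 e2.
Its e1 e2 coefficient is already positive.
Answer: 8/17 + 15/17*e1 e2. Recall the cover is two-to-one: with M of trace -33/289, both preimages act alike, and the stated e1 e2 sign chooses the sheet.


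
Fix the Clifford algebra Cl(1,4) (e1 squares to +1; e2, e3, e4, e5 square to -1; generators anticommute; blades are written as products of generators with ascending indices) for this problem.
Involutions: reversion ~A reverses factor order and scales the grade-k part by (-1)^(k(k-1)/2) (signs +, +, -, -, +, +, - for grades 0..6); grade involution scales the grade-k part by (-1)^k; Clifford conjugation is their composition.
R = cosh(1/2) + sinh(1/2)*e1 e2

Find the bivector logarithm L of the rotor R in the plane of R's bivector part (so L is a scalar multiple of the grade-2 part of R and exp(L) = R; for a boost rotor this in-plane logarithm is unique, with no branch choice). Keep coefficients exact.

The scalar part of R is cosh(1/2), so cosh pins the rapidity up to sign — the sign comes from the bivector part; dividing that part by sinh of the rapidity yields the plane, and the in-plane L = rapidity * plane is unique because the two sign choices cancel.
Concretely: cosh(rapidity) = cosh(1/2) gives rapidity = ±1/2, and since rapidity/sinh(rapidity) is even the sign is immaterial: L = (rapidity/sinh(rapidity)) * <R>_2 = (1/(2*sinh(1/2))) * <R>_2.
Answer: 1/2*e1 e2


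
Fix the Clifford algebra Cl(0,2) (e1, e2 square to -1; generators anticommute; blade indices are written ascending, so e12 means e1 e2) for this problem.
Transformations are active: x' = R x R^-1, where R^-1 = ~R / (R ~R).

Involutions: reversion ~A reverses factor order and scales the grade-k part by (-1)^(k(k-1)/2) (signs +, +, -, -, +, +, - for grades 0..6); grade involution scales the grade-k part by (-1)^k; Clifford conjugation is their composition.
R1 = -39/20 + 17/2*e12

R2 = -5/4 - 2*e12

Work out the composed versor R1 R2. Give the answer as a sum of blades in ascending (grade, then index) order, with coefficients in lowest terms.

Distribute over the terms of R1 (each basis-blade product reordered to ascending indices, repeated generators contracted through their squares):
(-39/20) R2 = 39/16 + 39/10*e12
(17/2*e12) R2 = 17 - 85/8*e12
Summing the partial products and collecting blades:
Answer: 311/16 - 269/40*e12


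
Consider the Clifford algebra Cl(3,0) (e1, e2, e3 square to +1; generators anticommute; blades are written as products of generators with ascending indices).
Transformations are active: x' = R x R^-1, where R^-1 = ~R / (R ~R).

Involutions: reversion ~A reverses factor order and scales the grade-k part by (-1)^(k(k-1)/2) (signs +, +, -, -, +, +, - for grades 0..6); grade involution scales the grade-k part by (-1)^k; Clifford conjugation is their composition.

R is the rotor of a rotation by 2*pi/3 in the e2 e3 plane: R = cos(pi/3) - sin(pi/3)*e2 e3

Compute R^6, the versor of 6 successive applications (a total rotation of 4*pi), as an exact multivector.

Rotor phase runs at HALF the rotation angle; powers of one rotor simply add phase, so after 6 steps in e2 e3 the phase is 6*pi/3 = 2*pi and R^6 = cos(2*pi) - sin(2*pi)*e2 e3.
cos(2*pi) = 1 and sin(2*pi) = 0, so R^6 = 1. The total rotation 4*pi is 2 full turns, so every vector returns to itself, yet the rotor is +1, back on the identity sheet (an even number of 2*pi turns).
Answer: 1


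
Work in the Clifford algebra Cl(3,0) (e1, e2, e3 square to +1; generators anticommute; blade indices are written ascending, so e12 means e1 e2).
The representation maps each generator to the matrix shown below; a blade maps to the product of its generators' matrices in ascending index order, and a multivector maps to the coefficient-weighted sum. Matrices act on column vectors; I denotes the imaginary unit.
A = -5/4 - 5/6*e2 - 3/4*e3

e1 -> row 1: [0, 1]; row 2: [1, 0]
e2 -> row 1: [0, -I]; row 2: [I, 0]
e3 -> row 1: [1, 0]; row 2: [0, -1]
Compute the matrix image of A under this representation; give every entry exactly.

M = (-5/4)*1 + (-5/6)*rho(e2) + (-3/4)*rho(e3), summed entrywise (1 is the identity matrix):
Answer: row 1: [-2, 5*I/6]; row 2: [-5*I/6, -1/2]


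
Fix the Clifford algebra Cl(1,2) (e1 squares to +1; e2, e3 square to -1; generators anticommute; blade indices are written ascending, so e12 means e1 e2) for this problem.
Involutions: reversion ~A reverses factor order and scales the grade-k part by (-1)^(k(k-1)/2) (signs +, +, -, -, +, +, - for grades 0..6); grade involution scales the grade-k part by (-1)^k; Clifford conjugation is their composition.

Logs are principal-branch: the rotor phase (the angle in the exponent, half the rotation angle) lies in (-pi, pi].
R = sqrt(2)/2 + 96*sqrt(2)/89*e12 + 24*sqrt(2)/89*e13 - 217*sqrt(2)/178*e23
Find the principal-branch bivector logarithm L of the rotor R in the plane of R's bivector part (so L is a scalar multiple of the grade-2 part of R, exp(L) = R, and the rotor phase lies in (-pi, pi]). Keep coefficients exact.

The scalar part of R is sqrt(2)/2, which fixes the principal-branch rotor phase; the unit plane is then the bivector part divided by the sine of that phase, and L is that plane scaled by the phase.
Concretely: cos(phase) = sqrt(2)/2 gives phase = ±pi/4, and since phase/sin(phase) is even the sign is immaterial: L = (phase/sin(phase)) * <R>_2 = (sqrt(2)*pi/4) * <R>_2.
Answer: 48*pi/89*e12 + 12*pi/89*e13 - 217*pi/356*e23


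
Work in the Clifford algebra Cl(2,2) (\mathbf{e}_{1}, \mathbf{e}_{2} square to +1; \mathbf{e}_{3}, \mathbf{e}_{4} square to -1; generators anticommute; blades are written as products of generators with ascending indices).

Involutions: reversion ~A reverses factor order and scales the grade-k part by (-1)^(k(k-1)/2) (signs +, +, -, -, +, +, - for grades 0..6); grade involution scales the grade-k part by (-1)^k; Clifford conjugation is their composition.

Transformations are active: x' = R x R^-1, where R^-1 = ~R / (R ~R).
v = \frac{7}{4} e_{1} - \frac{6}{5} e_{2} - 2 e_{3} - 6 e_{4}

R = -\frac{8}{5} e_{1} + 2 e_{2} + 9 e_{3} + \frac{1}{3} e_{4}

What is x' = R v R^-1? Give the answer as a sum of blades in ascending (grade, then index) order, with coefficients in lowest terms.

~R = -\frac{8}{5} e_{1} + 2 e_{2} + 9 e_{3} + \frac{1}{3} e_{4}, and R ~R = -\frac{16774}{225}, so R^-1 = ~R / (-\frac{16774}{225}).
R v = \frac{74}{5} - \frac{79}{50} e_{1} e_{2} - \frac{251}{20} e_{1} e_{3} + \frac{541}{60} e_{1} e_{4} + \frac{34}{5} e_{2} e_{3} - \frac{58}{5} e_{2} e_{4} - \frac{160}{3} e_{3} e_{4}
Answer: -\frac{37397}{33548} e_{1} + \frac{17022}{41935} e_{2} - \frac{13196}{8387} e_{3} + \frac{49212}{8387} e_{4}


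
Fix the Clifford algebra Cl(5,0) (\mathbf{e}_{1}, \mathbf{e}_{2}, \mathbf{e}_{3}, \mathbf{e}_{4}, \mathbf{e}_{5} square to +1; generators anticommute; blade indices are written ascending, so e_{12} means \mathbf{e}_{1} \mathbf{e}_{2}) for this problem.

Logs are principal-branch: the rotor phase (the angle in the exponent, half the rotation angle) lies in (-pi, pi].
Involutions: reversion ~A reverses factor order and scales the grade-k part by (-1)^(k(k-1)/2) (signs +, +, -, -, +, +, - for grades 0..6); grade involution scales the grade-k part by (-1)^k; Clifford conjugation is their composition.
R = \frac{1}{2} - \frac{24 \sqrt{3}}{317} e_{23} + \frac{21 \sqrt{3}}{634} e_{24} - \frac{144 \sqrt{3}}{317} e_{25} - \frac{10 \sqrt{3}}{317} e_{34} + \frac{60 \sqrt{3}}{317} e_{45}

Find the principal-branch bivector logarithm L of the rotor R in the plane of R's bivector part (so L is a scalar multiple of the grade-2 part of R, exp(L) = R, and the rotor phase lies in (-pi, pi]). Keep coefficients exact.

The scalar part of R is \frac{1}{2}, so the principal-branch rotor phase is pinned; divide the bivector part by its sine to get the unit plane — L is the phase times that plane.
Concretely: cos(phase) = \frac{1}{2} gives phase = ±\frac{\pi}{3}, and since phase/sin(phase) is even the sign is immaterial: L = (phase/sin(phase)) * <R>_2 = (\frac{2 \sqrt{3} \pi}{9}) * <R>_2.
Answer: - \frac{16 \pi}{317} e_{23} + \frac{7 \pi}{317} e_{24} - \frac{96 \pi}{317} e_{25} - \frac{20 \pi}{951} e_{34} + \frac{40 \pi}{317} e_{45}


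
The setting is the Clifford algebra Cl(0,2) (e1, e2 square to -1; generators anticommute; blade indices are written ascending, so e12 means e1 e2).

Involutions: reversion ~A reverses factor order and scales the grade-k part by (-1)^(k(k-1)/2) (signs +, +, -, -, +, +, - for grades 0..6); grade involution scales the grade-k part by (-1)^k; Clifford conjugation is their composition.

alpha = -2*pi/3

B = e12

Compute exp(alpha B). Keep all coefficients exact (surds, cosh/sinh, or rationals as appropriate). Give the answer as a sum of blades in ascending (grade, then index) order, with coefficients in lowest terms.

B^2 = (1)^2*(e12)^2 = 1*(-1) = -1 (a basis 2-blade squares to minus the product of its generators' squares).
B^2 = -1 — a negative square means the series sums to a rotation: l = 1, alpha*l = -2*pi/3, so exp(alpha B) = cos(-2*pi/3) + (sin(-2*pi/3)/1)*B = -1/2 + (-sqrt(3)/2)*B.
Answer: -1/2 - sqrt(3)/2*e12


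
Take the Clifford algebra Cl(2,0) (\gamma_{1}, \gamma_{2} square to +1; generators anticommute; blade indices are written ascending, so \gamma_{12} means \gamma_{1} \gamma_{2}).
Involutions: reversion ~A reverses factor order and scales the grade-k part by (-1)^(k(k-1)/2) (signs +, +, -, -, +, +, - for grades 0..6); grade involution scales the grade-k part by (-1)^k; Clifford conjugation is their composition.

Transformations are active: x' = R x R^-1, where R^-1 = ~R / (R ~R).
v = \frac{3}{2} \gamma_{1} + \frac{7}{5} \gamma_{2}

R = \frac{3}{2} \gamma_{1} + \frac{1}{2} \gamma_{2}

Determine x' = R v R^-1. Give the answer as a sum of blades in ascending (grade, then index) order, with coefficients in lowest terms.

~R = \frac{3}{2} \gamma_{1} + \frac{1}{2} \gamma_{2}, and R ~R = \frac{5}{2}, so R^-1 = ~R / (\frac{5}{2}).
R v = \frac{59}{20} + \frac{27}{20} \gamma_{12}
Answer: \frac{51}{25} \gamma_{1} - \frac{11}{50} \gamma_{2}


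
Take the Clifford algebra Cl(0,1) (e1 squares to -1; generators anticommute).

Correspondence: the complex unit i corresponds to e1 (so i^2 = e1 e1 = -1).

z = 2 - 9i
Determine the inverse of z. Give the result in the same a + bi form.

In blades: z = 2 - 9*e1.
With qbar = 2 + 9*e1 (scalar fixed, mapped units negated), z qbar = 85 (the sum of squared coefficients), so z^-1 = qbar / (85) = 2/85 + 9/85*e1; translating back:
Answer: 2/85 + 9/85*i
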